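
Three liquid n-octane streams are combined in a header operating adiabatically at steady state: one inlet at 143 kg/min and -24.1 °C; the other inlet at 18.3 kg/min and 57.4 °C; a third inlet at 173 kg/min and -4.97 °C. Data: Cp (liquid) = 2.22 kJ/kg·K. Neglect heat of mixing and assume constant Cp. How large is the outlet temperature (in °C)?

No heat crosses the boundary, so H_out = H_in.
Σ ṁᵢCp,ᵢTᵢ = 143×2.22×-24.1 + 18.3×2.22×57.4 + 173×2.22×-4.97 = -7227.6
Σ ṁᵢCp,ᵢ = 143×2.22 + 18.3×2.22 + 173×2.22 = 742.15
T_out = -7227.6 / 742.15 = -9.7388 °C

T_out = -9.74 °C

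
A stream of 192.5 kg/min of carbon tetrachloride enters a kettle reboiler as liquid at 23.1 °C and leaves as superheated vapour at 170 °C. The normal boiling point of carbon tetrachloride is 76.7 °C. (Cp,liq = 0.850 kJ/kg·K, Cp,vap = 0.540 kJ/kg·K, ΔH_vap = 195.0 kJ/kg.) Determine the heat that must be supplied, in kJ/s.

liquid 23.1→76.7 °C: 45.56 kJ/kg
vaporisation at 76.7 °C: 195 kJ/kg
vapour 76.7→170 °C: 50.382 kJ/kg
Δh = 45.56 + 195 + 50.382 = 290.94 kJ/kg
Q = ṁ·Δh = 192.5 kg/min × 290.94 kJ/kg = 56006 kJ/min
|Q| = 933.44 kW

Q = 933 kJ/s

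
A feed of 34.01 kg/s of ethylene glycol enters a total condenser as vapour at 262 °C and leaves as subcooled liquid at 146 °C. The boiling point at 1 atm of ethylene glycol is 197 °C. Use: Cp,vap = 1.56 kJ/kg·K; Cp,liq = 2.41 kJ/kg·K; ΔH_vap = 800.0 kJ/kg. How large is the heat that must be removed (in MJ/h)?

Q_c = 125000 MJ/h

vapour 262→197 °C: -101.4 kJ/kg
condensation at 197 °C: -800 kJ/kg
liquid 197→146 °C: -122.91 kJ/kg
Δh = -101.4 + -800 + -122.91 = -1024.3 kJ/kg
Q = ṁ·Δh = 34.01 kg/s × -1024.3 kJ/kg = -34837 kJ/s
|Q| = 34837 kW = 125410 MJ/h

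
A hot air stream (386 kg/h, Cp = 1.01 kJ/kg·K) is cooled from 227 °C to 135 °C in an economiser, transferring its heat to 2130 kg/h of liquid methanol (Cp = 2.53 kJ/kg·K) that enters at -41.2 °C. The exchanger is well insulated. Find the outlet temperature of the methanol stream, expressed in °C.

T_c,out = -34.5 °C

Heat released by hot stream: Q = 386 × 1.01 × (227 − 135) = 35867 kJ/h
Energy balance on cold side (adiabatic exchanger): Q = ṁ_c·Cp_c·(T_c,out − T_c,in)
T_c,out = -41.2 + 35867/(2130 × 2.53) = -34.544 °C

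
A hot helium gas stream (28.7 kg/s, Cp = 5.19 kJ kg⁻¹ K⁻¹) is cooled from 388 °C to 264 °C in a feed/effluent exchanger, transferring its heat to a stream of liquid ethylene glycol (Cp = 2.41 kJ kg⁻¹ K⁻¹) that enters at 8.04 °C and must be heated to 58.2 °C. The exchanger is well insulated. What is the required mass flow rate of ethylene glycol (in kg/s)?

Heat released by hot stream: Q = 28.7 × 5.19 × (388 − 264) = 18470 kJ/s
Energy balance on cold side (adiabatic exchanger): Q = ṁ_c·Cp_c·(T_c,out − T_c,in)
ṁ_c = 18470 / [2.41 × (58.2 − 8.04)] = 152.79 kg/s

ṁ_c = 153 kg/s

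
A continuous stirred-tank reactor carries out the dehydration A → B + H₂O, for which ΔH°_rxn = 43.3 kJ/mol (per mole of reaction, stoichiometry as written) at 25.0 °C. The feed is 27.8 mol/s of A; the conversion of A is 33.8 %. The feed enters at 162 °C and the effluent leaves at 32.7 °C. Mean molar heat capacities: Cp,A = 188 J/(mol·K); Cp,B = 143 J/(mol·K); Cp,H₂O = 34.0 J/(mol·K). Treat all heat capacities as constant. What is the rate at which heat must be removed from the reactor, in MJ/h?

Q_out = 971 MJ/h

Extent of reaction ξ = 0.338 × 27.8 = 9.3964 mol/s
Reaction term: ξ·ΔH°_rxn = 9.3964 × 43.3 = 406.86 kJ/s
Sensible, feed 162→25 °C: -716.02 kJ/s
Outlet flows (mol/s): A 18.404, B 9.3964, H₂O 9.3964
Sensible, products 25→32.7 °C: 39.447 kJ/s
Q = ΔH = -269.71 kJ/s = -269.71 kW
Heat removed = 970.94 MJ/h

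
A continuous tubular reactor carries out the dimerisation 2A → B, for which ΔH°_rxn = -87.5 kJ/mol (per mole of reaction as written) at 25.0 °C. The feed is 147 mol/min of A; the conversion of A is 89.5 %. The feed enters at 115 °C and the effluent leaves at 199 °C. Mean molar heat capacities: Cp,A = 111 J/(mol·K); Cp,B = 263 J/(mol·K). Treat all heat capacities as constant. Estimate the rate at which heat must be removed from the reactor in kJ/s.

Extent of reaction ξ = 0.895 × 147 / 2 = 65.782 mol/min
Reaction term: ξ·ΔH°_rxn = 65.782 × -87.5 = -5756 kJ/min
Sensible, feed 115→25 °C: -1468.5 kJ/min
Outlet flows (mol/min): A 15.435, B 65.782
Sensible, products 25→199 °C: 3308.5 kJ/min
Q = ΔH = -3916 kJ/min = -65.267 kW
Heat removed = 65.267 kJ/s

Q_out = 65.3 kJ/s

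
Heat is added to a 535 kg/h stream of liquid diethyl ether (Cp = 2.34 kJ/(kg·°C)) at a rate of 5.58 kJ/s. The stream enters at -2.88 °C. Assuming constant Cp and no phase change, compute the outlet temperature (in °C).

Q = 5.58 kJ/s = 20088 kJ/h
ΔT = Q/(ṁ·Cp) = 20088/(535×2.34) = 16.046 K
T_out = -2.88 + 16.046 = 13.166 °C

T_out = 13.2 °C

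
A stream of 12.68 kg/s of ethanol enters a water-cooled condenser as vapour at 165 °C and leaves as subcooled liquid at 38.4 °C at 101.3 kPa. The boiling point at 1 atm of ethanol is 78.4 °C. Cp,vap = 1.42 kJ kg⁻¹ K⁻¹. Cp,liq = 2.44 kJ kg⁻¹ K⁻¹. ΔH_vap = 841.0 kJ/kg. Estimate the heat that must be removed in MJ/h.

Q_c = 48500 MJ/h

vapour 165→78.4 °C: -122.97 kJ/kg
condensation at 78.4 °C: -841 kJ/kg
liquid 78.4→38.4 °C: -97.6 kJ/kg
Δh = -122.97 + -841 + -97.6 = -1061.6 kJ/kg
Q = ṁ·Δh = 12.68 kg/s × -1061.6 kJ/kg = -13461 kJ/s
|Q| = 13461 kW = 48459 MJ/h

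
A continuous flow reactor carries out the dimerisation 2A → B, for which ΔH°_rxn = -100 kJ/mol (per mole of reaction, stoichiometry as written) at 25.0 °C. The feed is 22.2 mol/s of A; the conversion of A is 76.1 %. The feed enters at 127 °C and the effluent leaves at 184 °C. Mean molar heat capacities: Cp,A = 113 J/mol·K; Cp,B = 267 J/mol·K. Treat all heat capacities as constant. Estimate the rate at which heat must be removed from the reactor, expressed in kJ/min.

Q_out = 38800 kJ/min

Extent of reaction ξ = 0.761 × 22.2 / 2 = 8.4471 mol/s
Reaction term: ξ·ΔH°_rxn = 8.4471 × -100 = -844.71 kJ/s
Sensible, feed 127→25 °C: -255.88 kJ/s
Outlet flows (mol/s): A 5.3058, B 8.4471
Sensible, products 25→184 °C: 453.93 kJ/s
Q = ΔH = -646.65 kJ/s = -646.65 kW
Heat removed = 38799 kJ/min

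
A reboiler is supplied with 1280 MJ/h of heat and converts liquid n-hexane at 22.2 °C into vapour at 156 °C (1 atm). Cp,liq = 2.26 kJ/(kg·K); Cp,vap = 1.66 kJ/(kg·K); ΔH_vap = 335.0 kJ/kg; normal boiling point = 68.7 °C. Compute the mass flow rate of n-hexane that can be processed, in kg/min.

ṁ = 36.5 kg/min

Δh = 2.26×(68.7−22.2) + 335.0 + 1.66×(156−68.7) = 585.01 kJ/kg
Q = 1280 MJ/h = 355.56 kJ/s = 21333 kJ/min
ṁ = Q/Δh = 21333 / 585.01 = 36.467 kg/min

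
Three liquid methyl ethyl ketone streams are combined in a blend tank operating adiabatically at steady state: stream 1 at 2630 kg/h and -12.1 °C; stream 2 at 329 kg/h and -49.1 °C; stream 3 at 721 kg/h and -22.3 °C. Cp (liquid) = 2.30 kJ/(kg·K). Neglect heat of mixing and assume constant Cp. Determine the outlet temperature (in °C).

No heat crosses the boundary, so H_out = H_in.
Σ ṁᵢCp,ᵢTᵢ = 2630×2.30×-12.1 + 329×2.30×-49.1 + 721×2.30×-22.3 = -147330
Σ ṁᵢCp,ᵢ = 2630×2.30 + 329×2.30 + 721×2.30 = 8464
T_out = -147330 / 8464 = -17.406 °C

T_out = -17.4 °C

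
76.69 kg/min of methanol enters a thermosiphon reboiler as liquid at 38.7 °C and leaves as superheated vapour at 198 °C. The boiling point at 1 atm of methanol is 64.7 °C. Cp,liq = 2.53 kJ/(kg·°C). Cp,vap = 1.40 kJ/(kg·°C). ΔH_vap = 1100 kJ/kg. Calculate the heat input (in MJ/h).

liquid 38.7→64.7 °C: 65.78 kJ/kg
vaporisation at 64.7 °C: 1100 kJ/kg
vapour 64.7→198 °C: 186.62 kJ/kg
Δh = 65.78 + 1100 + 186.62 = 1352.4 kJ/kg
Q = ṁ·Δh = 76.69 kg/min × 1352.4 kJ/kg = 103720 kJ/min
|Q| = 1728.6 kW = 6222.9 MJ/h

Q = 6220 MJ/h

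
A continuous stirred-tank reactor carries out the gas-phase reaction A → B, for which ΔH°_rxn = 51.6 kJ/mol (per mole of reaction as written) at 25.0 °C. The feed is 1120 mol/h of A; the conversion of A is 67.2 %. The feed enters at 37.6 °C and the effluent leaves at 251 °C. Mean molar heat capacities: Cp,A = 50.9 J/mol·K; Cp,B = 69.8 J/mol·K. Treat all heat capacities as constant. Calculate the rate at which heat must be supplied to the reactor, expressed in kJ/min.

Extent of reaction ξ = 0.672 × 1120 = 752.64 mol/h
Reaction term: ξ·ΔH°_rxn = 752.64 × 51.6 = 38836 kJ/h
Sensible, feed 37.6→25 °C: -718.3 kJ/h
Outlet flows (mol/h): A 367.36, B 752.64
Sensible, products 25→251 °C: 16099 kJ/h
Q = ΔH = 54217 kJ/h = 15.06 kW
Heat supplied = 903.61 kJ/min

Q_in = 904 kJ/min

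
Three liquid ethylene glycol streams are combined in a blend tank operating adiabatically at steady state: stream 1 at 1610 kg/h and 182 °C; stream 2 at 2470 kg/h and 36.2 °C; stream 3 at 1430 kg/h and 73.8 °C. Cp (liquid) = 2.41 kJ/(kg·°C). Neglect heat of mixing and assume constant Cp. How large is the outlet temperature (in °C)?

No heat crosses the boundary, so H_out = H_in.
T_out = Σ ṁᵢCp,ᵢTᵢ / Σ ṁᵢCp,ᵢ
      = 1.176e+06 / 13279 = 88.56 °C

T_out = 88.6 °C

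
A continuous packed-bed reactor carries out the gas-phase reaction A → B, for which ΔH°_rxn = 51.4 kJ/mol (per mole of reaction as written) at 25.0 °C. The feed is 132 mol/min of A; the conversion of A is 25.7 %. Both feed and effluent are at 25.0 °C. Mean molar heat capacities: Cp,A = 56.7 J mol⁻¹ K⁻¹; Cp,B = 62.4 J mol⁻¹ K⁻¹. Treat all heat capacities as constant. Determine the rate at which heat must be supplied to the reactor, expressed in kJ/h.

Extent of reaction ξ = 0.257 × 132 = 33.924 mol/min
Reaction term: ξ·ΔH°_rxn = 33.924 × 51.4 = 1743.7 kJ/min
Q = ΔH = 1743.7 kJ/min = 29.062 kW
Heat supplied = 104620 kJ/h

Q_in = 105000 kJ/h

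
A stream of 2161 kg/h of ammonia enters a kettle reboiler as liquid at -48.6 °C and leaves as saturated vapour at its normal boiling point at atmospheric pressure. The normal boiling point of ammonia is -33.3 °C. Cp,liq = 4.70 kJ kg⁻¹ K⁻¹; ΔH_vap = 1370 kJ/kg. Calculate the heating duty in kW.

liquid -48.6→-33.3 °C: 71.91 kJ/kg
vaporisation at -33.3 °C: 1370 kJ/kg
Δh = 71.91 + 1370 = 1441.9 kJ/kg
Q = ṁ·Δh = 2161 kg/h × 1441.9 kJ/kg = 3.116e+06 kJ/h
|Q| = 865.55 kW

Q = 866 kW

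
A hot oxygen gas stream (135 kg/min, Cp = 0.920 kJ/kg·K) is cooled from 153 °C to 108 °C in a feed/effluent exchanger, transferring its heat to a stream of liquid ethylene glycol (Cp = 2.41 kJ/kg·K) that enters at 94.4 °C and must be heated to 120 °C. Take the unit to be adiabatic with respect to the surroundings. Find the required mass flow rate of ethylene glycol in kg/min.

Heat released by hot stream: Q = 135 × 0.920 × (153 − 108) = 5589 kJ/min
Energy balance on cold side (adiabatic exchanger): Q = ṁ_c·Cp_c·(T_c,out − T_c,in)
ṁ_c = 5589 / [2.41 × (120 − 94.4)] = 90.589 kg/min

ṁ_c = 90.6 kg/min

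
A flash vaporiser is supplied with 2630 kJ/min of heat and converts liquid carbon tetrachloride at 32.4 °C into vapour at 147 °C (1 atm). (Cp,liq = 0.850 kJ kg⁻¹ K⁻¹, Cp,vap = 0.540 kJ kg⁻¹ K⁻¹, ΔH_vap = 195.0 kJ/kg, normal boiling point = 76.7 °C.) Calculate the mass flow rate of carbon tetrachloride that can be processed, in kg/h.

Δh = 0.850×(76.7−32.4) + 195.0 + 0.540×(147−76.7) = 270.62 kJ/kg
Q = 2630 kJ/min = 43.833 kJ/s = 157800 kJ/h
ṁ = Q/Δh = 157800 / 270.62 = 583.11 kg/h

ṁ = 583 kg/h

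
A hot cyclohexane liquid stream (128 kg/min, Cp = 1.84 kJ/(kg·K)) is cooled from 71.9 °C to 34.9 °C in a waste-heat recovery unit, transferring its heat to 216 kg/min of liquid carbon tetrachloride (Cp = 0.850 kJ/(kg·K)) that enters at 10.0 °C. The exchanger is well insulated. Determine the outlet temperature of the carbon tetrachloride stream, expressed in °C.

Heat released by hot stream: Q = 128 × 1.84 × (71.9 − 34.9) = 8714.2 kJ/min
Energy balance on cold side (adiabatic exchanger): Q = ṁ_c·Cp_c·(T_c,out − T_c,in)
T_c,out = 10.0 + 8714.2/(216 × 0.850) = 57.463 °C

T_c,out = 57.5 °C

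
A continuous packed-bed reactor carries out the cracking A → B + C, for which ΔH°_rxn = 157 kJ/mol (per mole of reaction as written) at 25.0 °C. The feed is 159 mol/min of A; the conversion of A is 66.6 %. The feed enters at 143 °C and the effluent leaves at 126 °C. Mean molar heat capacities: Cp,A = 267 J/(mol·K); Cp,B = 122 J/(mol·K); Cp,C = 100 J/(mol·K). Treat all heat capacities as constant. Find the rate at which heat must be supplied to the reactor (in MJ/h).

Extent of reaction ξ = 0.666 × 159 = 105.89 mol/min
Reaction term: ξ·ΔH°_rxn = 105.89 × 157 = 16625 kJ/min
Sensible, feed 143→25 °C: -5009.5 kJ/min
Outlet flows (mol/min): A 53.106, B 105.89, C 105.89
Sensible, products 25→126 °C: 3806.5 kJ/min
Q = ΔH = 15422 kJ/min = 257.04 kW
Heat supplied = 925.34 MJ/h

Q_in = 925 MJ/h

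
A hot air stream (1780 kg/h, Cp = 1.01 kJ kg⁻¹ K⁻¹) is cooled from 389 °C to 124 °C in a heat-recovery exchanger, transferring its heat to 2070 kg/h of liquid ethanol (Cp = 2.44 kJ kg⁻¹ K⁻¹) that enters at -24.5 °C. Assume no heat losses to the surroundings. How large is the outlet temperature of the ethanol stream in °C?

T_c,out = 69.8 °C

Heat released by hot stream: Q = 1780 × 1.01 × (389 − 124) = 476420 kJ/h
Energy balance on cold side (adiabatic exchanger): Q = ṁ_c·Cp_c·(T_c,out − T_c,in)
T_c,out = -24.5 + 476420/(2070 × 2.44) = 69.825 °C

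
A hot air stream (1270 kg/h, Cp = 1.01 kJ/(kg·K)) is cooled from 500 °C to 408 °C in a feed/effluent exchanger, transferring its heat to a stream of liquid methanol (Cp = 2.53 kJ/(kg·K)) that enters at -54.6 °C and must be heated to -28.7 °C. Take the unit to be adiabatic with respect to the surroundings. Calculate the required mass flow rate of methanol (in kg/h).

Heat released by hot stream: Q = 1270 × 1.01 × (500 − 408) = 118010 kJ/h
Energy balance on cold side (adiabatic exchanger): Q = ṁ_c·Cp_c·(T_c,out − T_c,in)
ṁ_c = 118010 / [2.53 × (-28.7 − -54.6)] = 1800.9 kg/h

ṁ_c = 1800 kg/h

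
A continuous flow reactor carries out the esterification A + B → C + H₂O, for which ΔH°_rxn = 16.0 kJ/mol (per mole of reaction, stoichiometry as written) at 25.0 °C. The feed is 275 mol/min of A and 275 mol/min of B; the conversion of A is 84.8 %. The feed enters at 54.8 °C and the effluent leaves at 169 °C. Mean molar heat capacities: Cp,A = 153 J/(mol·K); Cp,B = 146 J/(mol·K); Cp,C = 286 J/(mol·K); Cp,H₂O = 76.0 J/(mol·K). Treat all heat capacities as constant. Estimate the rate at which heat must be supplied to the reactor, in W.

Q_in = 254000 W

Extent of reaction ξ = 0.848 × 275 = 233.2 mol/min
Reaction term: ξ·ΔH°_rxn = 233.2 × 16.0 = 3731.2 kJ/min
Sensible, feed 54.8→25 °C: -2450.3 kJ/min
Outlet flows (mol/min): A 41.8, B 41.8, C 233.2, H₂O 233.2
Sensible, products 25→169 °C: 13956 kJ/min
Q = ΔH = 15237 kJ/min = 253.95 kW
Heat supplied = 253950 W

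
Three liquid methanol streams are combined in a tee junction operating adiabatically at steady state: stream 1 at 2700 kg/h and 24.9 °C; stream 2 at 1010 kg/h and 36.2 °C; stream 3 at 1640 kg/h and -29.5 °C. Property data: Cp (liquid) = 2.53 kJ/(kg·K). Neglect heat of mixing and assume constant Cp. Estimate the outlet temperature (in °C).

T_out = 10.4 °C

Energy balance with Q = 0: Σ ṁᵢCp,ᵢ(T_out − Tᵢ) = 0
Σ ṁᵢCp,ᵢTᵢ = 2700×2.53×24.9 + 1010×2.53×36.2 + 1640×2.53×-29.5 = 140190
Σ ṁᵢCp,ᵢ = 2700×2.53 + 1010×2.53 + 1640×2.53 = 13535
T_out = 140190 / 13535 = 10.357 °C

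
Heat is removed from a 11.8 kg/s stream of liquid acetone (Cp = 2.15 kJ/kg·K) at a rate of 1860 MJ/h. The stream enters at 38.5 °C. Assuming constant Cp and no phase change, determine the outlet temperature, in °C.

T_out = 18.1 °C

Q = 1860 MJ/h = 516.67 kJ/s
ΔT = Q/(ṁ·Cp) = 516.67/(11.8×2.15) = 20.365 K
T_out = 38.5 − 20.365 = 18.135 °C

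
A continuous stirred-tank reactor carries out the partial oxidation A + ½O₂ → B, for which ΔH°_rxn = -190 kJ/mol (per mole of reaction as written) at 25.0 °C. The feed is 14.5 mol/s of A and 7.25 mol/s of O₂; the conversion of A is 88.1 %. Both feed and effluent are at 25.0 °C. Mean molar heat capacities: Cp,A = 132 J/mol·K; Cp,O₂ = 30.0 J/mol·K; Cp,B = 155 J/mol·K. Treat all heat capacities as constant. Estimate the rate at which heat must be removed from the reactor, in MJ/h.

Q_out = 8740 MJ/h

Extent of reaction ξ = 0.881 × 14.5 = 12.774 mol/s
Reaction term: ξ·ΔH°_rxn = 12.774 × -190 = -2427.2 kJ/s
Q = ΔH = -2427.2 kJ/s = -2427.2 kW
Heat removed = 8737.8 MJ/h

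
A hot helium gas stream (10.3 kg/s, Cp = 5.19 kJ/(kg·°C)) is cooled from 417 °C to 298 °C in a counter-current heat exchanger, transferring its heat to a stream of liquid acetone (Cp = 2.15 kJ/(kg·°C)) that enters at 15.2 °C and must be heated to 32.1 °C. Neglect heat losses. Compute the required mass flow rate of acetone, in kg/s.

ṁ_c = 175 kg/s

Heat released by hot stream: Q = 10.3 × 5.19 × (417 − 298) = 6361.4 kJ/s
Energy balance on cold side (adiabatic exchanger): Q = ṁ_c·Cp_c·(T_c,out − T_c,in)
ṁ_c = 6361.4 / [2.15 × (32.1 − 15.2)] = 175.08 kg/s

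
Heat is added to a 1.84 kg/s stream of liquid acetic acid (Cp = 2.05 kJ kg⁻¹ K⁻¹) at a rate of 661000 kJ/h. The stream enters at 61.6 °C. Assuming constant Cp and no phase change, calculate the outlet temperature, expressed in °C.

Q = 661000 kJ/h = 183.61 kJ/s
ΔT = Q/(ṁ·Cp) = 183.61/(1.84×2.05) = 48.677 K
T_out = 61.6 + 48.677 = 110.28 °C

T_out = 110 °C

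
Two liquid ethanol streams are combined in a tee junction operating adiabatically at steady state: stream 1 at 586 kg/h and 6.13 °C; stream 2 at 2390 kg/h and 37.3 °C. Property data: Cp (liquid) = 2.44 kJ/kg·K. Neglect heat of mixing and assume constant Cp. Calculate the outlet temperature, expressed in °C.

T_out = 31.2 °C

Adiabatic, steady state ⇒ Σ ṁᵢCp,ᵢ(T_out − Tᵢ) = 0
Σ ṁᵢCp,ᵢTᵢ = 586×2.44×6.13 + 2390×2.44×37.3 = 226280
Σ ṁᵢCp,ᵢ = 586×2.44 + 2390×2.44 = 7261.4
T_out = 226280 / 7261.4 = 31.162 °C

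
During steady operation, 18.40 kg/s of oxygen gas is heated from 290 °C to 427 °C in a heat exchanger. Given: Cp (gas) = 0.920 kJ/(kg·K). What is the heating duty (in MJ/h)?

Q = 8350 MJ/h

Q = ṁ·Cp·ΔT = 18.40 × 0.920 × (427 − 290) = 2319.1 kJ/s
Heating duty = 8348.9 MJ/h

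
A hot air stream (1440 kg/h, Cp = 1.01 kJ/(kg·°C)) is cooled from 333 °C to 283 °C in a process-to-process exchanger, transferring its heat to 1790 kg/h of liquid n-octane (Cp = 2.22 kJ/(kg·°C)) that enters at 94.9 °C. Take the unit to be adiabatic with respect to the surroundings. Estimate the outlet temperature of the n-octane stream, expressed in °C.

Heat released by hot stream: Q = 1440 × 1.01 × (333 − 283) = 72720 kJ/h
Energy balance on cold side (adiabatic exchanger): Q = ṁ_c·Cp_c·(T_c,out − T_c,in)
T_c,out = 94.9 + 72720/(1790 × 2.22) = 113.2 °C

T_c,out = 113 °C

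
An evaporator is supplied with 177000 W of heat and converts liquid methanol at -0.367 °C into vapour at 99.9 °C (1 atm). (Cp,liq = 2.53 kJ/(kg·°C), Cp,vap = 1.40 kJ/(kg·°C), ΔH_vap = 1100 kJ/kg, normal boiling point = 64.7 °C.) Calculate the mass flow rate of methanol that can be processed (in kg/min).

Δh = 2.53×(64.7−-0.367) + 1100 + 1.40×(99.9−64.7) = 1313.9 kJ/kg
Q = 177000 W = 177 kJ/s = 10620 kJ/min
ṁ = Q/Δh = 10620 / 1313.9 = 8.0828 kg/min

ṁ = 8.08 kg/min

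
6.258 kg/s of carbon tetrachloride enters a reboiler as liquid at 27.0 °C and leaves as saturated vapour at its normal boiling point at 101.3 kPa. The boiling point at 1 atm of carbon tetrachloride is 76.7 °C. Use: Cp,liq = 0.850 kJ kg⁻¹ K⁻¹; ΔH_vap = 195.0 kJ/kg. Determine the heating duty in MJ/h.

liquid 27.0→76.7 °C: 42.245 kJ/kg
vaporisation at 76.7 °C: 195 kJ/kg
Δh = 42.245 + 195 = 237.25 kJ/kg
Q = ṁ·Δh = 6.258 kg/s × 237.25 kJ/kg = 1484.7 kJ/s
|Q| = 1484.7 kW = 5344.8 MJ/h

Q = 5340 MJ/h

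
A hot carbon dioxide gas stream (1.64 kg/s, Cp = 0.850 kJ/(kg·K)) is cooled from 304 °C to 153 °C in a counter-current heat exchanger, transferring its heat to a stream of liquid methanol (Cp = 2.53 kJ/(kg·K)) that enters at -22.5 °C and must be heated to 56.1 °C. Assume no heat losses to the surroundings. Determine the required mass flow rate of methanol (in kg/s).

Heat released by hot stream: Q = 1.64 × 0.850 × (304 − 153) = 210.49 kJ/s
Energy balance on cold side (adiabatic exchanger): Q = ṁ_c·Cp_c·(T_c,out − T_c,in)
ṁ_c = 210.49 / [2.53 × (56.1 − -22.5)] = 1.0585 kg/s

ṁ_c = 1.06 kg/s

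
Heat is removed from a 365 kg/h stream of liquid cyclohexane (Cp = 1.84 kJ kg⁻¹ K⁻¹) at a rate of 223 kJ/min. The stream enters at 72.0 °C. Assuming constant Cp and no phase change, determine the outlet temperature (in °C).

T_out = 52.1 °C

Q = 223 kJ/min = 13380 kJ/h
ΔT = Q/(ṁ·Cp) = 13380/(365×1.84) = 19.923 K
T_out = 72.0 − 19.923 = 52.077 °C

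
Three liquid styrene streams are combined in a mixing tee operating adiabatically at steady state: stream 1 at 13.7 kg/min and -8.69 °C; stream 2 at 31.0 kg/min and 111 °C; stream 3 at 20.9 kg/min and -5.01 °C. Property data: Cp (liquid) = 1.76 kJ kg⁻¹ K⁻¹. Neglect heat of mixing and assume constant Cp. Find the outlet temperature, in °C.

No heat crosses the boundary, so H_out = H_in.
T_out = Σ ṁᵢCp,ᵢTᵢ / Σ ṁᵢCp,ᵢ
      = 5662.3 / 115.46 = 49.043 °C

T_out = 49.0 °C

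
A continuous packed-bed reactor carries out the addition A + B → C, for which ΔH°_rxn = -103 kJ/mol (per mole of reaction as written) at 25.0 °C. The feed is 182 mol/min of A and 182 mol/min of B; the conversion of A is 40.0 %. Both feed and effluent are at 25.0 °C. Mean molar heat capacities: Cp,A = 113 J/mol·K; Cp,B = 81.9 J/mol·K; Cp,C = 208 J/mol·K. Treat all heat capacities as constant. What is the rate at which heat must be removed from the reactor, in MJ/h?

Q_out = 450 MJ/h

Extent of reaction ξ = 0.400 × 182 = 72.8 mol/min
Reaction term: ξ·ΔH°_rxn = 72.8 × -103 = -7498.4 kJ/min
Q = ΔH = -7498.4 kJ/min = -124.97 kW
Heat removed = 449.9 MJ/h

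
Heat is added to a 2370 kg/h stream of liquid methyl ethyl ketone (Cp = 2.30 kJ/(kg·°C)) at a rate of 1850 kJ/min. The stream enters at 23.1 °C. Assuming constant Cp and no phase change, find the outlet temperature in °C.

T_out = 43.5 °C

Q = 1850 kJ/min = 111000 kJ/h
ΔT = Q/(ṁ·Cp) = 111000/(2370×2.30) = 20.363 K
T_out = 23.1 + 20.363 = 43.463 °C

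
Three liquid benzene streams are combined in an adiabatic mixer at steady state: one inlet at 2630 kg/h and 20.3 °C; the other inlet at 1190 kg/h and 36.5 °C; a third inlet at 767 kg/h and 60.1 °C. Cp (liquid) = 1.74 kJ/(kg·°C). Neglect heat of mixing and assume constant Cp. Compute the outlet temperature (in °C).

Energy balance with Q = 0: Σ ṁᵢCp,ᵢ(T_out − Tᵢ) = 0
Σ ṁᵢCp,ᵢTᵢ = 2630×1.74×20.3 + 1190×1.74×36.5 + 767×1.74×60.1 = 248680
Σ ṁᵢCp,ᵢ = 2630×1.74 + 1190×1.74 + 767×1.74 = 7981.4
T_out = 248680 / 7981.4 = 31.158 °C

T_out = 31.2 °C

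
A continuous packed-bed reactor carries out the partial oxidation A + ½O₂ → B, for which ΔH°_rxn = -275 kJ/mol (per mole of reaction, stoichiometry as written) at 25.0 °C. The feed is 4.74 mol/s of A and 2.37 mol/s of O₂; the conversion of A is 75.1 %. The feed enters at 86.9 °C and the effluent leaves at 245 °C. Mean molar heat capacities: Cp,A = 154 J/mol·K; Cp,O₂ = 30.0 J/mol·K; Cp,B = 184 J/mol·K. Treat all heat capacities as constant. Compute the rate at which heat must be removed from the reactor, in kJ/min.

Q_out = 50400 kJ/min

Extent of reaction ξ = 0.751 × 4.74 = 3.5597 mol/s
Reaction term: ξ·ΔH°_rxn = 3.5597 × -275 = -978.93 kJ/s
Sensible, feed 86.9→25 °C: -49.586 kJ/s
Outlet flows (mol/s): A 1.1803, O₂ 0.59013, B 3.5597
Sensible, products 25→245 °C: 187.98 kJ/s
Q = ΔH = -840.53 kJ/s = -840.53 kW
Heat removed = 50432 kJ/min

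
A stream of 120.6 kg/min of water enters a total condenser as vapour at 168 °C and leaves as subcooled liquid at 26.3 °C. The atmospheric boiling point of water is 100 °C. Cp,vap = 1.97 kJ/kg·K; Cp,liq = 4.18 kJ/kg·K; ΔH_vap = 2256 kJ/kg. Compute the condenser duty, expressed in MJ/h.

Q_c = 19500 MJ/h

vapour 168→100 °C: -133.96 kJ/kg
condensation at 100 °C: -2256 kJ/kg
liquid 100→26.3 °C: -308.07 kJ/kg
Δh = -133.96 + -2256 + -308.07 = -2698 kJ/kg
Q = ṁ·Δh = 120.6 kg/min × -2698 kJ/kg = -325380 kJ/min
|Q| = 5423 kW = 19523 MJ/h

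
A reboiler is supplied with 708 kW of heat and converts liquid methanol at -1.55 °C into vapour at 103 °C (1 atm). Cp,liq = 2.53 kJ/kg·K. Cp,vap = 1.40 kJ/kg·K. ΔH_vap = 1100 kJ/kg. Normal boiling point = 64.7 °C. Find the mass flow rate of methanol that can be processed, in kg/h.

Δh = 2.53×(64.7−-1.55) + 1100 + 1.40×(103−64.7) = 1321.2 kJ/kg
Q = 708 kW = 708 kJ/s = 2.5488e+06 kJ/h
ṁ = Q/Δh = 2.5488e+06 / 1321.2 = 1929.1 kg/h

ṁ = 1930 kg/h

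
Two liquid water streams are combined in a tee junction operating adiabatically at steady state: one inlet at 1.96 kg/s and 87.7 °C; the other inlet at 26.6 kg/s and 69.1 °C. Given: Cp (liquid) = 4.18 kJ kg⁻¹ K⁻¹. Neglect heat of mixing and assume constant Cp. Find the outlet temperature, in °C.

Energy balance with Q = 0: Σ ṁᵢCp,ᵢ(T_out − Tᵢ) = 0
T_out = Σ ṁᵢCp,ᵢTᵢ / Σ ṁᵢCp,ᵢ
      = 8401.6 / 119.38 = 70.376 °C

T_out = 70.4 °C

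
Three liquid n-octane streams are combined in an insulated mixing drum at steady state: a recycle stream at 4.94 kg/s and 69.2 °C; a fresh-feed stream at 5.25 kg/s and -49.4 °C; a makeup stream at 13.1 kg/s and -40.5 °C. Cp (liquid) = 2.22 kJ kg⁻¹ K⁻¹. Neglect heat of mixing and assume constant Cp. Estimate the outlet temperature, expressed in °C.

Energy balance with Q = 0: Σ ṁᵢCp,ᵢ(T_out − Tᵢ) = 0
Σ ṁᵢCp,ᵢTᵢ = 4.94×2.22×69.2 + 5.25×2.22×-49.4 + 13.1×2.22×-40.5 = -994.68
Σ ṁᵢCp,ᵢ = 4.94×2.22 + 5.25×2.22 + 13.1×2.22 = 51.704
T_out = -994.68 / 51.704 = -19.238 °C

T_out = -19.2 °C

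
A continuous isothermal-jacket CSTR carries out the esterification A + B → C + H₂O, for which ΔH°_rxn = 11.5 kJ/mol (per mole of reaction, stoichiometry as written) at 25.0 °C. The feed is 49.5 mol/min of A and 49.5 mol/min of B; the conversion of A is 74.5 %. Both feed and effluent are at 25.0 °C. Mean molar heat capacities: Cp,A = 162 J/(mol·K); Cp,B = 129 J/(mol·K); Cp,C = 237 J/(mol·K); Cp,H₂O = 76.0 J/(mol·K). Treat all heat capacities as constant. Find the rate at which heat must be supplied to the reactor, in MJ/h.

Q_in = 25.4 MJ/h

Extent of reaction ξ = 0.745 × 49.5 = 36.877 mol/min
Reaction term: ξ·ΔH°_rxn = 36.877 × 11.5 = 424.09 kJ/min
Q = ΔH = 424.09 kJ/min = 7.0682 kW
Heat supplied = 25.445 MJ/h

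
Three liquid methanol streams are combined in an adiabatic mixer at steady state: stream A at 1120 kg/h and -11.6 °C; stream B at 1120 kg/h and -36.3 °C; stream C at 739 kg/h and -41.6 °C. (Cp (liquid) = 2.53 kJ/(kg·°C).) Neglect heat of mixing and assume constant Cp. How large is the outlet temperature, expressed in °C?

T_out = -28.3 °C

Adiabatic, steady state ⇒ Σ ṁᵢCp,ᵢ(T_out − Tᵢ) = 0
T_out = Σ ṁᵢCp,ᵢTᵢ / Σ ṁᵢCp,ᵢ
      = -213510 / 7536.9 = -28.328 °C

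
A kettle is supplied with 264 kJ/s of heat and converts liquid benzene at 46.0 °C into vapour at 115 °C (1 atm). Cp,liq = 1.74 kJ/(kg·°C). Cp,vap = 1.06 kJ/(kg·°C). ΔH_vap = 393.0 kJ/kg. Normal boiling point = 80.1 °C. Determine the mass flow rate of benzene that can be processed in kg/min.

ṁ = 32.4 kg/min

Δh = 1.74×(80.1−46.0) + 393.0 + 1.06×(115−80.1) = 489.33 kJ/kg
Q = 264 kJ/s = 264 kJ/s = 15840 kJ/min
ṁ = Q/Δh = 15840 / 489.33 = 32.371 kg/min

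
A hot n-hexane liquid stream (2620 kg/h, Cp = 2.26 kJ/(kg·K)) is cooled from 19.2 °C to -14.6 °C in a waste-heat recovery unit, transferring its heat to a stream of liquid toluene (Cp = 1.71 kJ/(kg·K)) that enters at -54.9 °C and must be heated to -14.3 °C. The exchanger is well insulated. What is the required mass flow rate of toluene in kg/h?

Heat released by hot stream: Q = 2620 × 2.26 × (19.2 − -14.6) = 200140 kJ/h
Energy balance on cold side (adiabatic exchanger): Q = ṁ_c·Cp_c·(T_c,out − T_c,in)
ṁ_c = 200140 / [1.71 × (-14.3 − -54.9)] = 2882.7 kg/h

ṁ_c = 2880 kg/h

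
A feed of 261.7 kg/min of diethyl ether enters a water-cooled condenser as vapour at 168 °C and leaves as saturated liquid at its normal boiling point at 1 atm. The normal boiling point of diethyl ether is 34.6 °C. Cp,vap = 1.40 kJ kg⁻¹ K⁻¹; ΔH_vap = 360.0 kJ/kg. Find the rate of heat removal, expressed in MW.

Q_c = 2.38 MW

vapour 168→34.6 °C: -186.76 kJ/kg
condensation at 34.6 °C: -360 kJ/kg
Δh = -186.76 + -360 = -546.76 kJ/kg
Q = ṁ·Δh = 261.7 kg/min × -546.76 kJ/kg = -143090 kJ/min
|Q| = 2384.8 kW = 2.3848 MW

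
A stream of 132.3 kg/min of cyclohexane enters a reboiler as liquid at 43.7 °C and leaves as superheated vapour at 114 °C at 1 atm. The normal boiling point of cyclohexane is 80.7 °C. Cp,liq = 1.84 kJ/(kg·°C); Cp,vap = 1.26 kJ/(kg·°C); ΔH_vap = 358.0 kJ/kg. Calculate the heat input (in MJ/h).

liquid 43.7→80.7 °C: 68.08 kJ/kg
vaporisation at 80.7 °C: 358 kJ/kg
vapour 80.7→114 °C: 41.958 kJ/kg
Δh = 68.08 + 358 + 41.958 = 468.04 kJ/kg
Q = ṁ·Δh = 132.3 kg/min × 468.04 kJ/kg = 61921 kJ/min
|Q| = 1032 kW = 3715.3 MJ/h

Q = 3720 MJ/h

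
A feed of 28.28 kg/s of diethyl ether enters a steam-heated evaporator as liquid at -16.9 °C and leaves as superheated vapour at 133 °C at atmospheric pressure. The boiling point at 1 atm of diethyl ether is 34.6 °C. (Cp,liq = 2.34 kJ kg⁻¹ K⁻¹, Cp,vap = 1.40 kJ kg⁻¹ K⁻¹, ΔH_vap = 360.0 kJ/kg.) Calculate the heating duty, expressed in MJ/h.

Q = 62900 MJ/h

liquid -16.9→34.6 °C: 120.51 kJ/kg
vaporisation at 34.6 °C: 360 kJ/kg
vapour 34.6→133 °C: 137.76 kJ/kg
Δh = 120.51 + 360 + 137.76 = 618.27 kJ/kg
Q = ṁ·Δh = 28.28 kg/s × 618.27 kJ/kg = 17485 kJ/s
|Q| = 17485 kW = 62945 MJ/h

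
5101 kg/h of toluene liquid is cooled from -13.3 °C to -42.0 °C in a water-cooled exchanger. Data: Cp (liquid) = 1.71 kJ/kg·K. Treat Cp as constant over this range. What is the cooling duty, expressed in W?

Q = ṁ·Cp·ΔT = 5101 × 1.71 × (-42.0 − -13.3) = -250340 kJ/h
Converting: 250340 / 3600 s = 69.539 kW
Cooling duty = 69539 W

Q_c = 69500 W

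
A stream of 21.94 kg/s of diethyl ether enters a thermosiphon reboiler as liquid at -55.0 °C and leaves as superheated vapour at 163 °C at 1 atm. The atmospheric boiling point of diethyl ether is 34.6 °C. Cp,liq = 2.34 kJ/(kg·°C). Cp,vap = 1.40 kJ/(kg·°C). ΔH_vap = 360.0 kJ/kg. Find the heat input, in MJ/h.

liquid -55.0→34.6 °C: 209.66 kJ/kg
vaporisation at 34.6 °C: 360 kJ/kg
vapour 34.6→163 °C: 179.76 kJ/kg
Δh = 209.66 + 360 + 179.76 = 749.42 kJ/kg
Q = ṁ·Δh = 21.94 kg/s × 749.42 kJ/kg = 16442 kJ/s
|Q| = 16442 kW = 59193 MJ/h

Q = 59200 MJ/h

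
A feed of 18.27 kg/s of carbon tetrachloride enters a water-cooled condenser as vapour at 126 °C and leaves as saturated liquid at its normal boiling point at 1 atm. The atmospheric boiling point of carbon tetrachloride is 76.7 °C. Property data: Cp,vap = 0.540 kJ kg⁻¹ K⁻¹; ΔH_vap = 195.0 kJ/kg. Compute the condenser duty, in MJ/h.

Q_c = 14600 MJ/h

vapour 126→76.7 °C: -26.622 kJ/kg
condensation at 76.7 °C: -195 kJ/kg
Δh = -26.622 + -195 = -221.62 kJ/kg
Q = ṁ·Δh = 18.27 kg/s × -221.62 kJ/kg = -4049 kJ/s
|Q| = 4049 kW = 14577 MJ/h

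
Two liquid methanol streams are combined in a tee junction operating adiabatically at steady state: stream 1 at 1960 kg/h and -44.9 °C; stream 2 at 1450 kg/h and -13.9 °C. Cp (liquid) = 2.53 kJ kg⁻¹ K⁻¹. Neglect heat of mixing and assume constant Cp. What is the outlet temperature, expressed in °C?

No heat crosses the boundary, so H_out = H_in.
Σ ṁᵢCp,ᵢTᵢ = 1960×2.53×-44.9 + 1450×2.53×-13.9 = -273640
Σ ṁᵢCp,ᵢ = 1960×2.53 + 1450×2.53 = 8627.3
T_out = -273640 / 8627.3 = -31.718 °C

T_out = -31.7 °C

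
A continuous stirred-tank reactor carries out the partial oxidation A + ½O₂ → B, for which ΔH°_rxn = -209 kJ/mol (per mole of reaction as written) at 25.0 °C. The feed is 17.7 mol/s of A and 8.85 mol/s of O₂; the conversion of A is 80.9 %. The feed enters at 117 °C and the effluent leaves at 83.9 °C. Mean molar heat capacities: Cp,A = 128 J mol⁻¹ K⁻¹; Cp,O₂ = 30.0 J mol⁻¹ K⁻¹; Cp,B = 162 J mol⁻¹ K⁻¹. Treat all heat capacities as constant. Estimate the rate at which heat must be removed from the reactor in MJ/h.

Extent of reaction ξ = 0.809 × 17.7 = 14.319 mol/s
Reaction term: ξ·ΔH°_rxn = 14.319 × -209 = -2992.7 kJ/s
Sensible, feed 117→25 °C: -232.86 kJ/s
Outlet flows (mol/s): A 3.3807, O₂ 1.6903, B 14.319
Sensible, products 25→83.9 °C: 165.11 kJ/s
Q = ΔH = -3060.5 kJ/s = -3060.5 kW
Heat removed = 11018 MJ/h

Q_out = 11000 MJ/h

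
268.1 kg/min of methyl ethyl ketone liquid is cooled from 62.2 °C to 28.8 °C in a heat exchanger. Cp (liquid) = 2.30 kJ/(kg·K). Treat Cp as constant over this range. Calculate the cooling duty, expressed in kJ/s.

Q_c = 343 kJ/s

Q = ṁ·Cp·ΔT = 268.1 × 2.30 × (28.8 − 62.2) = -20595 kJ/min
Converting: 20595 / 60 s = 343.26 kW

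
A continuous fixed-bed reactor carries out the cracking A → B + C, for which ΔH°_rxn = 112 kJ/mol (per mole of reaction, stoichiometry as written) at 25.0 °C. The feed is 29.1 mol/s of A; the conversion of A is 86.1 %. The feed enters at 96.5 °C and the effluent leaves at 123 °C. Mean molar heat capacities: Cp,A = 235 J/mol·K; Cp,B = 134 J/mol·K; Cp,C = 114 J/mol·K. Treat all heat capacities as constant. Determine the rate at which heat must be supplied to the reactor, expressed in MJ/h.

Extent of reaction ξ = 0.861 × 29.1 = 25.055 mol/s
Reaction term: ξ·ΔH°_rxn = 25.055 × 112 = 2806.2 kJ/s
Sensible, feed 96.5→25 °C: -488.95 kJ/s
Outlet flows (mol/s): A 4.0449, B 25.055, C 25.055
Sensible, products 25→123 °C: 702.09 kJ/s
Q = ΔH = 3019.3 kJ/s = 3019.3 kW
Heat supplied = 10870 MJ/h

Q_in = 10900 MJ/h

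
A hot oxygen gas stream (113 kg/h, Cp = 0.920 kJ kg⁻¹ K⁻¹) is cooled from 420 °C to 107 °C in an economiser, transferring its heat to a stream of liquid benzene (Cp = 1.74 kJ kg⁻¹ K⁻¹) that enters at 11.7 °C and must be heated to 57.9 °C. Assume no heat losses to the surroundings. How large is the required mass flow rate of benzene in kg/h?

Heat released by hot stream: Q = 113 × 0.920 × (420 − 107) = 32539 kJ/h
Energy balance on cold side (adiabatic exchanger): Q = ṁ_c·Cp_c·(T_c,out − T_c,in)
ṁ_c = 32539 / [1.74 × (57.9 − 11.7)] = 404.78 kg/h

ṁ_c = 405 kg/h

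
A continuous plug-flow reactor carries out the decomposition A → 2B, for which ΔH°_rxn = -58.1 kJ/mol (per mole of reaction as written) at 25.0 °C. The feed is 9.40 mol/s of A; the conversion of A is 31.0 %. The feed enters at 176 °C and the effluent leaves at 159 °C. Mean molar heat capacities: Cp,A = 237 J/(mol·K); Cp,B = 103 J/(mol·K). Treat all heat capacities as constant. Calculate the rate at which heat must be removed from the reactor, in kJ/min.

Extent of reaction ξ = 0.310 × 9.40 = 2.914 mol/s
Reaction term: ξ·ΔH°_rxn = 2.914 × -58.1 = -169.3 kJ/s
Sensible, feed 176→25 °C: -336.4 kJ/s
Outlet flows (mol/s): A 6.486, B 5.828
Sensible, products 25→159 °C: 286.42 kJ/s
Q = ΔH = -219.28 kJ/s = -219.28 kW
Heat removed = 13157 kJ/min

Q_out = 13200 kJ/min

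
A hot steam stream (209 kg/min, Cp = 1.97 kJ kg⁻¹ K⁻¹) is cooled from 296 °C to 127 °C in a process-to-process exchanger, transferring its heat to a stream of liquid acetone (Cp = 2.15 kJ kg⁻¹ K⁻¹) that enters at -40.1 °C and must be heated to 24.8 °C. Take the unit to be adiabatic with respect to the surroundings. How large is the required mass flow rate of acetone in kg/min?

Heat released by hot stream: Q = 209 × 1.97 × (296 − 127) = 69582 kJ/min
Energy balance on cold side (adiabatic exchanger): Q = ṁ_c·Cp_c·(T_c,out − T_c,in)
ṁ_c = 69582 / [2.15 × (24.8 − -40.1)] = 498.67 kg/min

ṁ_c = 499 kg/min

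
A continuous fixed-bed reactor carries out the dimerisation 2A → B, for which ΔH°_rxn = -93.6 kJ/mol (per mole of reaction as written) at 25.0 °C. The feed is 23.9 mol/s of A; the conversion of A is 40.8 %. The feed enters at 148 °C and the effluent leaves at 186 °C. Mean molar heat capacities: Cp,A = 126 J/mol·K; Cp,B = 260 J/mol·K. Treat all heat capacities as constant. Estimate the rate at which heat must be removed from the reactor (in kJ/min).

Q_out = 20100 kJ/min

Extent of reaction ξ = 0.408 × 23.9 / 2 = 4.8756 mol/s
Reaction term: ξ·ΔH°_rxn = 4.8756 × -93.6 = -456.36 kJ/s
Sensible, feed 148→25 °C: -370.4 kJ/s
Outlet flows (mol/s): A 14.149, B 4.8756
Sensible, products 25→186 °C: 491.12 kJ/s
Q = ΔH = -335.64 kJ/s = -335.64 kW
Heat removed = 20139 kJ/min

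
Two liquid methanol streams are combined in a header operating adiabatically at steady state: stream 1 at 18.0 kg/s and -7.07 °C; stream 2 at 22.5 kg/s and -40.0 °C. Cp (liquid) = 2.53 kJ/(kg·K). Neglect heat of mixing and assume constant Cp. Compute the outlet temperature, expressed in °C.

No heat crosses the boundary, so H_out = H_in.
T_out = Σ ṁᵢCp,ᵢTᵢ / Σ ṁᵢCp,ᵢ
      = -2599 / 102.47 = -25.364 °C

T_out = -25.4 °C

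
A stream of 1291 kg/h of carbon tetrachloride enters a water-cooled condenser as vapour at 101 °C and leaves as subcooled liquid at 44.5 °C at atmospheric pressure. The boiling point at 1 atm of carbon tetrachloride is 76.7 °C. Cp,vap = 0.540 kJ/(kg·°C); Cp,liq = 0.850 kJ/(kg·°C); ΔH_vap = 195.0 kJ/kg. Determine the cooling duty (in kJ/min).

Q_c = 5070 kJ/min

vapour 101→76.7 °C: -13.122 kJ/kg
condensation at 76.7 °C: -195 kJ/kg
liquid 76.7→44.5 °C: -27.37 kJ/kg
Δh = -13.122 + -195 + -27.37 = -235.49 kJ/kg
Q = ṁ·Δh = 1291 kg/h × -235.49 kJ/kg = -304020 kJ/h
|Q| = 84.45 kW = 5067 kJ/min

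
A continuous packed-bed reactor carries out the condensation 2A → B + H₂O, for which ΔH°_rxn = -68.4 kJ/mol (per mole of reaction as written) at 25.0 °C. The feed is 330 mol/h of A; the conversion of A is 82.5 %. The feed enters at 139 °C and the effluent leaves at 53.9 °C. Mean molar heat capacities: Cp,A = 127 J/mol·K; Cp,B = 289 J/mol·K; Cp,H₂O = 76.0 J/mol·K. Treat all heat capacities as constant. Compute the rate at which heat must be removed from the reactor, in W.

Extent of reaction ξ = 0.825 × 330 / 2 = 136.12 mol/h
Reaction term: ξ·ΔH°_rxn = 136.12 × -68.4 = -9311 kJ/h
Sensible, feed 139→25 °C: -4777.7 kJ/h
Outlet flows (mol/h): A 57.75, B 136.12, H₂O 136.12
Sensible, products 25→53.9 °C: 1647.9 kJ/h
Q = ΔH = -12441 kJ/h = -3.4558 kW
Heat removed = 3455.8 W

Q_out = 3460 W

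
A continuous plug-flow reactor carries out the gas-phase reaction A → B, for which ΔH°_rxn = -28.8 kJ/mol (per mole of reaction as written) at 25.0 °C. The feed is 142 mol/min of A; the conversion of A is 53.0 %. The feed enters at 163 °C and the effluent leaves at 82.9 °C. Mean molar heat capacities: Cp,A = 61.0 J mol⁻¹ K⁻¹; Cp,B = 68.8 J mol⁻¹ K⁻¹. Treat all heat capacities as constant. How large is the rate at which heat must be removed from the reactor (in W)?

Q_out = 47100 W

Extent of reaction ξ = 0.530 × 142 = 75.26 mol/min
Reaction term: ξ·ΔH°_rxn = 75.26 × -28.8 = -2167.5 kJ/min
Sensible, feed 163→25 °C: -1195.4 kJ/min
Outlet flows (mol/min): A 66.74, B 75.26
Sensible, products 25→82.9 °C: 535.52 kJ/min
Q = ΔH = -2827.3 kJ/min = -47.122 kW
Heat removed = 47122 W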